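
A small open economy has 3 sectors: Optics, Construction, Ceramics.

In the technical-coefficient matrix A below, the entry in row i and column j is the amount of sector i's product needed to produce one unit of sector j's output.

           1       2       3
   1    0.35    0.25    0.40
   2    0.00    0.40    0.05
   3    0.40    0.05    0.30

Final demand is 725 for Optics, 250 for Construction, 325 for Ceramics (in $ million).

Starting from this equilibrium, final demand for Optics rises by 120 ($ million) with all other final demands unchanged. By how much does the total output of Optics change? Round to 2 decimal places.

I − A =
  [   0.65    -0.25    -0.40]
  [   0.00     0.60    -0.05]
  [  -0.40    -0.05     0.70]
Cofactors of I−A, C_ij = (−1)^(i+j)·(minor ij) (rows/columns in the sector order above):
  C_11 = (0.60)(0.70) − (-0.05)(-0.05) = 0.4175
  C_12 = −[(0.00)(0.70) − (-0.05)(-0.40)] = 0.0200
  C_13 = (0.00)(-0.05) − (0.60)(-0.40) = 0.2400
  C_21 = −[(-0.25)(0.70) − (-0.40)(-0.05)] = 0.1950
  C_22 = (0.65)(0.70) − (-0.40)(-0.40) = 0.2950
  C_23 = −[(0.65)(-0.05) − (-0.25)(-0.40)] = 0.1325
  C_31 = (-0.25)(-0.05) − (-0.40)(0.60) = 0.2525
  C_32 = −[(0.65)(-0.05) − (-0.40)(0.00)] = 0.0325
  C_33 = (0.65)(0.60) − (-0.25)(0.00) = 0.3900
det(I−A) = Σ_j (I−A)_1j·C_1j = (0.65)(0.4175) + (-0.25)(0.0200) + (-0.40)(0.2400) = 0.170375
adj(I−A) = Cᵀ =
  [ 0.4175   0.1950   0.2525]
  [ 0.0200   0.2950   0.0325]
  [ 0.2400   0.1325   0.3900]
(I − A)⁻¹ = adj(I−A) / det(I−A) ≈
  [   2.4505     1.1445     1.4820]
  [   0.1174     1.7315     0.1908]
  [   1.4087     0.7777     2.2891]
Δx = (I − A)⁻¹ Δd with Δd having +120 in the Optics component and 0 elsewhere.
So Δx_1 = L_11 · (+120), where L_11 = adj(I−A)_11 / det(I−A) = 0.4175 / 0.170375.
Δx_1 = 0.4175 × (+120) / 0.170375 = 50.10 / 0.170375 ≈ 294.06.

Δx_1 = 294.06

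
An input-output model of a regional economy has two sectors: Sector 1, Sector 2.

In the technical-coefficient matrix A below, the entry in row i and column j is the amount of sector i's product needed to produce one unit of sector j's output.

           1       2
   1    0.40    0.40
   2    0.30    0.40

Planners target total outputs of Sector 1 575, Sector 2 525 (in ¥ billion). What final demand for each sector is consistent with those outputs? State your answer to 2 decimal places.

d_1 = 135.00, d_2 = 142.50

I − A =
  [   0.60    -0.40]
  [  -0.30     0.60]
d = (I − A) x:
  d_1 = (+0.60)·575 + (-0.40)·525 = 135.00
  d_2 = (-0.30)·575 + (+0.60)·525 = 142.50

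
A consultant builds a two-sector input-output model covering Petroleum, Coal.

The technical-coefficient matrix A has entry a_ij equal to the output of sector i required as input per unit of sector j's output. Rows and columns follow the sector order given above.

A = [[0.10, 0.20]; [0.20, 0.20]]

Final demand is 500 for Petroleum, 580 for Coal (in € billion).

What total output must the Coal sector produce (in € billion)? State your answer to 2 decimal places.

x_2 = 914.71

I − A =
  [   0.90    -0.20]
  [  -0.20     0.80]
det(I−A) = (0.90)(0.80) − (-0.20)(-0.20) = 0.6800
adj(I−A) = [[0.80, 0.20], [0.20, 0.90]]
(I − A)⁻¹ = adj(I−A) / det(I−A) ≈
  [   1.1765     0.2941]
  [   0.2941     1.3235]
x = (I − A)⁻¹ d = adj(I−A)·d / det(I−A), with det(I−A) = 0.6800:
  x_1 = (0.80·500 + 0.20·580) / 0.6800 = 516.00 / 0.6800 ≈ 758.82
  x_2 = (0.20·500 + 0.90·580) / 0.6800 = 622.00 / 0.6800 ≈ 914.71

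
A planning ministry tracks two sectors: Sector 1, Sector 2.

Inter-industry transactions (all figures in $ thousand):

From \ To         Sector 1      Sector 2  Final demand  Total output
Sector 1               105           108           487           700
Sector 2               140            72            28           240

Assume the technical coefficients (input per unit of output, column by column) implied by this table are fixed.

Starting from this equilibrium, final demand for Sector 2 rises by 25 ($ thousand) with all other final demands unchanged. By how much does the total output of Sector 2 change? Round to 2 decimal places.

Technical coefficients a_ij = z_ij / X_j:
  a_11 = 105/700 = 0.15, a_21 = 140/700 = 0.20
  a_12 = 108/240 = 0.45, a_22 = 72/240 = 0.30
I − A =
  [   0.85    -0.45]
  [  -0.20     0.70]
det(I−A) = (0.85)(0.70) − (-0.45)(-0.20) = 0.5050
adj(I−A) = [[0.70, 0.45], [0.20, 0.85]]
(I − A)⁻¹ = adj(I−A) / det(I−A) ≈
  [   1.3861     0.8911]
  [   0.3960     1.6832]
Δx = (I − A)⁻¹ Δd with Δd having +25 in the Sector 2 component and 0 elsewhere.
So Δx_2 = L_22 · (+25), where L_22 = adj(I−A)_22 / det(I−A) = 0.85 / 0.5050.
Δx_2 = 0.85 × (+25) / 0.5050 = 21.25 / 0.5050 ≈ 42.08.

Δx_2 = 42.08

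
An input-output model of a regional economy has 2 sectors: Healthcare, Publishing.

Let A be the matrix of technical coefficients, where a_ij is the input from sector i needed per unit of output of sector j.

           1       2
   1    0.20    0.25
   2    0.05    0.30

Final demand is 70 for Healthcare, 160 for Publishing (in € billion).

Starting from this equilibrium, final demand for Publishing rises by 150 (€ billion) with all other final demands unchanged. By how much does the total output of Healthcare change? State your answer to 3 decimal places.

Δx_1 = 68.493

I − A =
  [   0.80    -0.25]
  [  -0.05     0.70]
det(I−A) = (0.80)(0.70) − (-0.25)(-0.05) = 0.5475
adj(I−A) = [[0.70, 0.25], [0.05, 0.80]]
(I − A)⁻¹ = adj(I−A) / det(I−A) ≈
  [   1.2785     0.4566]
  [   0.0913     1.4612]
Δx = (I − A)⁻¹ Δd with Δd having +150 in the Publishing component and 0 elsewhere.
So Δx_1 = L_12 · (+150), where L_12 = adj(I−A)_12 / det(I−A) = 0.25 / 0.5475.
Δx_1 = 0.25 × (+150) / 0.5475 = 37.50 / 0.5475 ≈ 68.493.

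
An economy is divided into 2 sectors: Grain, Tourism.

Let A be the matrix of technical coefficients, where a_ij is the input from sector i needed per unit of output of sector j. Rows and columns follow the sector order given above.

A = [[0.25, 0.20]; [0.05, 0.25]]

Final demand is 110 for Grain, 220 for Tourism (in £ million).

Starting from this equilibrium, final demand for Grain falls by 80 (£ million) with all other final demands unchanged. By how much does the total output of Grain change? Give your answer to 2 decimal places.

I − A =
  [   0.75    -0.20]
  [  -0.05     0.75]
det(I−A) = (0.75)(0.75) − (-0.20)(-0.05) = 0.5525
adj(I−A) = [[0.75, 0.20], [0.05, 0.75]]
(I − A)⁻¹ = adj(I−A) / det(I−A) ≈
  [   1.3575     0.3620]
  [   0.0905     1.3575]
Δx = (I − A)⁻¹ Δd with Δd having -80 in the Grain component and 0 elsewhere.
So Δx_1 = L_11 · (-80), where L_11 = adj(I−A)_11 / det(I−A) = 0.75 / 0.5525.
Δx_1 = 0.75 × (-80) / 0.5525 = -60.00 / 0.5525 ≈ -108.60.

Δx_1 = -108.60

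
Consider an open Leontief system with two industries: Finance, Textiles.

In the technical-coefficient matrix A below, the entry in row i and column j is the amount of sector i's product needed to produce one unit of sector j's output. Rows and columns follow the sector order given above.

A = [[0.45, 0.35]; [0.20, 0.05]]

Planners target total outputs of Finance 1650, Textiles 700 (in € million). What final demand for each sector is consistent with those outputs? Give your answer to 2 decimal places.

I − A =
  [   0.55    -0.35]
  [  -0.20     0.95]
d = (I − A) x:
  d_F = (+0.55)·1650 + (-0.35)·700 = 662.50
  d_T = (-0.20)·1650 + (+0.95)·700 = 335.00

d_F = 662.50, d_T = 335.00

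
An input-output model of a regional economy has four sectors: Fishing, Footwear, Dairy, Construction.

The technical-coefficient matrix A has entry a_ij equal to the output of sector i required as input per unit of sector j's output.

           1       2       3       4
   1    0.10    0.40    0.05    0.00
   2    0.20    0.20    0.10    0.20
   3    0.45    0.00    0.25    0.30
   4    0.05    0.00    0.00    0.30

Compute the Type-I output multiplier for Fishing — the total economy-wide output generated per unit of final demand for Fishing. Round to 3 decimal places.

m_1 = 2.803

I − A =
  [   0.90    -0.40    -0.05     0.00]
  [  -0.20     0.80    -0.10    -0.20]
  [  -0.45     0.00     0.75    -0.30]
  [  -0.05     0.00     0.00     0.70]
Compute the cofactors C_ij = (−1)^(i+j)·(3×3 minor ij) of I−A; the adjugate is their transpose:
adj(I−A) = Cᵀ =
  [ 0.4200   0.2100   0.0560   0.0840]
  [ 0.1455   0.4560   0.0705   0.1605]
  [ 0.2640   0.1320   0.4440   0.2280]
  [ 0.0300   0.0150   0.0040   0.4440]
det(I−A) = Σ_j (I−A)_1j·C_1j = (0.90)(0.4200) + (-0.40)(0.1455) + (-0.05)(0.2640) + (0.00)(0.0300) = 0.3066
(I − A)⁻¹ = adj(I−A) / det(I−A) ≈
  [   1.3699     0.6849     0.1826     0.2740]
  [   0.4746     1.4873     0.2299     0.5235]
  [   0.8611     0.4305     1.4481     0.7436]
  [   0.0978     0.0489     0.0130     1.4481]
The output multiplier for sector j is the column-j sum of the Leontief inverse (I − A)⁻¹ = adj(I−A) / det(I−A).
Column 1 of adj(I−A): (0.4200, 0.1455, 0.2640, 0.0300); det(I−A) = 0.3066.
m_1 = (0.4200 + 0.1455 + 0.2640 + 0.0300) / 0.3066 = 0.8595 / 0.3066 ≈ 2.803.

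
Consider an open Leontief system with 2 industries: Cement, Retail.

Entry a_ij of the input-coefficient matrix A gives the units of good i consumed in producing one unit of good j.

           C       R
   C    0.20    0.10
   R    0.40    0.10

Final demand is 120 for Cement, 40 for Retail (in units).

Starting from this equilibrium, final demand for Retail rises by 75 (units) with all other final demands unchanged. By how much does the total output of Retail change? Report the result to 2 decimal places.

Δx_R = 88.24

I − A =
  [   0.80    -0.10]
  [  -0.40     0.90]
det(I−A) = (0.80)(0.90) − (-0.10)(-0.40) = 0.6800
adj(I−A) = [[0.90, 0.10], [0.40, 0.80]]
(I − A)⁻¹ = adj(I−A) / det(I−A) ≈
  [   1.3235     0.1471]
  [   0.5882     1.1765]
Δx = (I − A)⁻¹ Δd with Δd having +75 in the Retail component and 0 elsewhere.
So Δx_R = L_RR · (+75), where L_RR = adj(I−A)_RR / det(I−A) = 0.80 / 0.6800.
Δx_R = 0.80 × (+75) / 0.6800 = 60.00 / 0.6800 ≈ 88.24.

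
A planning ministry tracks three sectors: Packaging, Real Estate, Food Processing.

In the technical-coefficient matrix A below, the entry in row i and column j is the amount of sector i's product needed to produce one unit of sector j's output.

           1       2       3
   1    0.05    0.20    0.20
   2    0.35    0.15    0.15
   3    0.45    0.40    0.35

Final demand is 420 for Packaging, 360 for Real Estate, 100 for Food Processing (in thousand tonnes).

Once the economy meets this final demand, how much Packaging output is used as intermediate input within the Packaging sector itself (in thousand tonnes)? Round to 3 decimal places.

z_11 = 49.684

I − A =
  [   0.95    -0.20    -0.20]
  [  -0.35     0.85    -0.15]
  [  -0.45    -0.40     0.65]
Cofactors of I−A, C_ij = (−1)^(i+j)·(minor ij) (rows/columns in the sector order above):
  C_11 = (0.85)(0.65) − (-0.15)(-0.40) = 0.4925
  C_12 = −[(-0.35)(0.65) − (-0.15)(-0.45)] = 0.2950
  C_13 = (-0.35)(-0.40) − (0.85)(-0.45) = 0.5225
  C_21 = −[(-0.20)(0.65) − (-0.20)(-0.40)] = 0.2100
  C_22 = (0.95)(0.65) − (-0.20)(-0.45) = 0.5275
  C_23 = −[(0.95)(-0.40) − (-0.20)(-0.45)] = 0.4700
  C_31 = (-0.20)(-0.15) − (-0.20)(0.85) = 0.2000
  C_32 = −[(0.95)(-0.15) − (-0.20)(-0.35)] = 0.2125
  C_33 = (0.95)(0.85) − (-0.20)(-0.35) = 0.7375
det(I−A) = Σ_j (I−A)_1j·C_1j = (0.95)(0.4925) + (-0.20)(0.2950) + (-0.20)(0.5225) = 0.304375
adj(I−A) = Cᵀ =
  [ 0.4925   0.2100   0.2000]
  [ 0.2950   0.5275   0.2125]
  [ 0.5225   0.4700   0.7375]
(I − A)⁻¹ = adj(I−A) / det(I−A) ≈
  [   1.6181     0.6899     0.6571]
  [   0.9692     1.7331     0.6982]
  [   1.7166     1.5441     2.4230]
First solve x = (I − A)⁻¹ d = adj(I−A)·d / det(I−A); in particular x_1 = (0.4925·420 + 0.2100·360 + 0.2000·100) / 0.304375 = 302.45 / 0.304375 ≈ 993.67556.
Intermediate flow from 1 to 1: z_11 = a_11 · x_1 = 0.05 × 302.45 / 0.304375 = 15.1225 / 0.304375 ≈ 49.684.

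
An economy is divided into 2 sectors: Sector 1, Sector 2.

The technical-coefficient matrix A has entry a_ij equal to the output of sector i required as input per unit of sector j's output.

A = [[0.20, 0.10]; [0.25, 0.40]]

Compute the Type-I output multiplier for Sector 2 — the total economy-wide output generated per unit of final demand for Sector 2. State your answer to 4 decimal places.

I − A =
  [   0.80    -0.10]
  [  -0.25     0.60]
det(I−A) = (0.80)(0.60) − (-0.10)(-0.25) = 0.4550
adj(I−A) = [[0.60, 0.10], [0.25, 0.80]]
(I − A)⁻¹ = adj(I−A) / det(I−A) ≈
  [   1.31868     0.21978]
  [   0.54945     1.75824]
The output multiplier for sector j is the column-j sum of the Leontief inverse (I − A)⁻¹ = adj(I−A) / det(I−A).
Column 2 of adj(I−A): (0.10, 0.80); det(I−A) = 0.4550.
m_2 = (0.10 + 0.80) / 0.4550 = 0.90 / 0.4550 ≈ 1.9780.

m_2 = 1.9780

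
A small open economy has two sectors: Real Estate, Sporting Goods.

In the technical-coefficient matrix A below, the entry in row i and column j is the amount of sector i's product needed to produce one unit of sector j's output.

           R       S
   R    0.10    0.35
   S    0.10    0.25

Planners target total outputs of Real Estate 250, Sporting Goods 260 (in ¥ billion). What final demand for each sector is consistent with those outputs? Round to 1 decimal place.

d_R = 134.0, d_S = 170.0

I − A =
  [   0.90    -0.35]
  [  -0.10     0.75]
d = (I − A) x:
  d_R = (+0.90)·250 + (-0.35)·260 = 134.0
  d_S = (-0.10)·250 + (+0.75)·260 = 170.0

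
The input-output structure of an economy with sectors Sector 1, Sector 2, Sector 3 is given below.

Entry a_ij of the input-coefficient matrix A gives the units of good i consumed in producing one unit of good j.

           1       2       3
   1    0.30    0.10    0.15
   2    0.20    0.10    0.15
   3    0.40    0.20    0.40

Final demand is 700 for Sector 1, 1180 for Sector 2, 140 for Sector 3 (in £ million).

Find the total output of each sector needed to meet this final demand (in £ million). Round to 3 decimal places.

x_1 = 1735.484, x_2 = 2041.935, x_3 = 2070.968

I − A =
  [   0.70    -0.10    -0.15]
  [  -0.20     0.90    -0.15]
  [  -0.40    -0.20     0.60]
Cofactors of I−A, C_ij = (−1)^(i+j)·(minor ij) (rows/columns in the sector order above):
  C_11 = (0.90)(0.60) − (-0.15)(-0.20) = 0.5100
  C_12 = −[(-0.20)(0.60) − (-0.15)(-0.40)] = 0.1800
  C_13 = (-0.20)(-0.20) − (0.90)(-0.40) = 0.4000
  C_21 = −[(-0.10)(0.60) − (-0.15)(-0.20)] = 0.0900
  C_22 = (0.70)(0.60) − (-0.15)(-0.40) = 0.3600
  C_23 = −[(0.70)(-0.20) − (-0.10)(-0.40)] = 0.1800
  C_31 = (-0.10)(-0.15) − (-0.15)(0.90) = 0.1500
  C_32 = −[(0.70)(-0.15) − (-0.15)(-0.20)] = 0.1350
  C_33 = (0.70)(0.90) − (-0.10)(-0.20) = 0.6100
det(I−A) = Σ_j (I−A)_1j·C_1j = (0.70)(0.5100) + (-0.10)(0.1800) + (-0.15)(0.4000) = 0.2790
adj(I−A) = Cᵀ =
  [ 0.5100   0.0900   0.1500]
  [ 0.1800   0.3600   0.1350]
  [ 0.4000   0.1800   0.6100]
(I − A)⁻¹ = adj(I−A) / det(I−A) ≈
  [   1.8280     0.3226     0.5376]
  [   0.6452     1.2903     0.4839]
  [   1.4337     0.6452     2.1864]
x = (I − A)⁻¹ d = adj(I−A)·d / det(I−A), with det(I−A) = 0.2790:
  x_1 = (0.5100·700 + 0.0900·1180 + 0.1500·140) / 0.2790 = 484.20 / 0.2790 ≈ 1735.484
  x_2 = (0.1800·700 + 0.3600·1180 + 0.1350·140) / 0.2790 = 569.70 / 0.2790 ≈ 2041.935
  x_3 = (0.4000·700 + 0.1800·1180 + 0.6100·140) / 0.2790 = 577.80 / 0.2790 ≈ 2070.968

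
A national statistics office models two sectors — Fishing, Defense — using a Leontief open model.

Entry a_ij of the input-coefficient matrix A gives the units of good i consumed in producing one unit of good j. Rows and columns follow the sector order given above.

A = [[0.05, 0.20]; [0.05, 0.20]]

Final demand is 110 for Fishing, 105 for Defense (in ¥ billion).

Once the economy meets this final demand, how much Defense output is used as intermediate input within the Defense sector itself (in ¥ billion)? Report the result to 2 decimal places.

z_DD = 28.07

I − A =
  [   0.95    -0.20]
  [  -0.05     0.80]
det(I−A) = (0.95)(0.80) − (-0.20)(-0.05) = 0.7500
adj(I−A) = [[0.80, 0.20], [0.05, 0.95]]
(I − A)⁻¹ = adj(I−A) / det(I−A) ≈
  [   1.0667     0.2667]
  [   0.0667     1.2667]
First solve x = (I − A)⁻¹ d = adj(I−A)·d / det(I−A); in particular x_D = (0.05·110 + 0.95·105) / 0.7500 = 105.25 / 0.7500 ≈ 140.3333.
Intermediate flow from D to D: z_DD = a_DD · x_D = 0.20 × 105.25 / 0.7500 = 21.05 / 0.7500 ≈ 28.07.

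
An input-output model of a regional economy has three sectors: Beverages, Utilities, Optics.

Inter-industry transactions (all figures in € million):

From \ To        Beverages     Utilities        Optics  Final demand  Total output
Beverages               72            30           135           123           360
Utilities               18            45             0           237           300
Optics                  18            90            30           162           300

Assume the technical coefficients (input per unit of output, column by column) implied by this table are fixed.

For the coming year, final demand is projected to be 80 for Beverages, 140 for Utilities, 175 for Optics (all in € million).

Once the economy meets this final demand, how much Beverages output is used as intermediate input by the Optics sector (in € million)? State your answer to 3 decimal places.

z_13 = 121.489

Technical coefficients a_ij = z_ij / X_j:
  a_11 = 72/360 = 0.20, a_21 = 18/360 = 0.05, a_31 = 18/360 = 0.05
  a_12 = 30/300 = 0.10, a_22 = 45/300 = 0.15, a_32 = 90/300 = 0.30
  a_13 = 135/300 = 0.45, a_23 = 0/300 = 0.00, a_33 = 30/300 = 0.10
I − A =
  [   0.80    -0.10    -0.45]
  [  -0.05     0.85     0.00]
  [  -0.05    -0.30     0.90]
Cofactors of I−A, C_ij = (−1)^(i+j)·(minor ij) (rows/columns in the sector order above):
  C_11 = (0.85)(0.90) − (0.00)(-0.30) = 0.7650
  C_12 = −[(-0.05)(0.90) − (0.00)(-0.05)] = 0.0450
  C_13 = (-0.05)(-0.30) − (0.85)(-0.05) = 0.0575
  C_21 = −[(-0.10)(0.90) − (-0.45)(-0.30)] = 0.2250
  C_22 = (0.80)(0.90) − (-0.45)(-0.05) = 0.6975
  C_23 = −[(0.80)(-0.30) − (-0.10)(-0.05)] = 0.2450
  C_31 = (-0.10)(0.00) − (-0.45)(0.85) = 0.3825
  C_32 = −[(0.80)(0.00) − (-0.45)(-0.05)] = 0.0225
  C_33 = (0.80)(0.85) − (-0.10)(-0.05) = 0.6750
det(I−A) = Σ_j (I−A)_1j·C_1j = (0.80)(0.7650) + (-0.10)(0.0450) + (-0.45)(0.0575) = 0.581625
adj(I−A) = Cᵀ =
  [ 0.7650   0.2250   0.3825]
  [ 0.0450   0.6975   0.0225]
  [ 0.0575   0.2450   0.6750]
(I − A)⁻¹ = adj(I−A) / det(I−A) ≈
  [   1.3153     0.3868     0.6576]
  [   0.0774     1.1992     0.0387]
  [   0.0989     0.4212     1.1605]
First solve x = (I − A)⁻¹ d = adj(I−A)·d / det(I−A); in particular x_3 = (0.0575·80 + 0.2450·140 + 0.6750·175) / 0.581625 = 157.025 / 0.581625 ≈ 269.97636.
Intermediate flow from 1 to 3: z_13 = a_13 · x_3 = 0.45 × 157.025 / 0.581625 = 70.66125 / 0.581625 ≈ 121.489.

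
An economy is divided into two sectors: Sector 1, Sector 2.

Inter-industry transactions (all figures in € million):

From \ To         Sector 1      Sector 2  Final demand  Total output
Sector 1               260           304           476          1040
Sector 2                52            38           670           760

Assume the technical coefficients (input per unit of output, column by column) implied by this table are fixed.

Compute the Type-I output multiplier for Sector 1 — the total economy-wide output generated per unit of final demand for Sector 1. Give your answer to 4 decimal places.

Technical coefficients a_ij = z_ij / X_j:
  a_11 = 260/1040 = 0.25, a_21 = 52/1040 = 0.05
  a_12 = 304/760 = 0.40, a_22 = 38/760 = 0.05
I − A =
  [   0.75    -0.40]
  [  -0.05     0.95]
det(I−A) = (0.75)(0.95) − (-0.40)(-0.05) = 0.6925
adj(I−A) = [[0.95, 0.40], [0.05, 0.75]]
(I − A)⁻¹ = adj(I−A) / det(I−A) ≈
  [   1.37184     0.57762]
  [   0.07220     1.08303]
The output multiplier for sector j is the column-j sum of the Leontief inverse (I − A)⁻¹ = adj(I−A) / det(I−A).
Column 1 of adj(I−A): (0.95, 0.05); det(I−A) = 0.6925.
m_1 = (0.95 + 0.05) / 0.6925 = 1.00 / 0.6925 ≈ 1.4440.

m_1 = 1.4440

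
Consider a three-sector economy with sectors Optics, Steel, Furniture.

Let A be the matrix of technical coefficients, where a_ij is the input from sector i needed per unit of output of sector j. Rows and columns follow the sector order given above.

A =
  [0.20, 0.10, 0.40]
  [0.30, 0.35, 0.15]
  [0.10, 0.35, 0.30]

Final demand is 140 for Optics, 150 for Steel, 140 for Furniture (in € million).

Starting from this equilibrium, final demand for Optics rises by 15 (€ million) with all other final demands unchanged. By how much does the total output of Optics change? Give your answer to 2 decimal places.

Δx_1 = 26.08

I − A =
  [   0.80    -0.10    -0.40]
  [  -0.30     0.65    -0.15]
  [  -0.10    -0.35     0.70]
Cofactors of I−A, C_ij = (−1)^(i+j)·(minor ij) (rows/columns in the sector order above):
  C_11 = (0.65)(0.70) − (-0.15)(-0.35) = 0.4025
  C_12 = −[(-0.30)(0.70) − (-0.15)(-0.10)] = 0.2250
  C_13 = (-0.30)(-0.35) − (0.65)(-0.10) = 0.1700
  C_21 = −[(-0.10)(0.70) − (-0.40)(-0.35)] = 0.2100
  C_22 = (0.80)(0.70) − (-0.40)(-0.10) = 0.5200
  C_23 = −[(0.80)(-0.35) − (-0.10)(-0.10)] = 0.2900
  C_31 = (-0.10)(-0.15) − (-0.40)(0.65) = 0.2750
  C_32 = −[(0.80)(-0.15) − (-0.40)(-0.30)] = 0.2400
  C_33 = (0.80)(0.65) − (-0.10)(-0.30) = 0.4900
det(I−A) = Σ_j (I−A)_1j·C_1j = (0.80)(0.4025) + (-0.10)(0.2250) + (-0.40)(0.1700) = 0.2315
adj(I−A) = Cᵀ =
  [ 0.4025   0.2100   0.2750]
  [ 0.2250   0.5200   0.2400]
  [ 0.1700   0.2900   0.4900]
(I − A)⁻¹ = adj(I−A) / det(I−A) ≈
  [   1.7387     0.9071     1.1879]
  [   0.9719     2.2462     1.0367]
  [   0.7343     1.2527     2.1166]
Δx = (I − A)⁻¹ Δd with Δd having +15 in the Optics component and 0 elsewhere.
So Δx_1 = L_11 · (+15), where L_11 = adj(I−A)_11 / det(I−A) = 0.4025 / 0.2315.
Δx_1 = 0.4025 × (+15) / 0.2315 = 6.0375 / 0.2315 ≈ 26.08.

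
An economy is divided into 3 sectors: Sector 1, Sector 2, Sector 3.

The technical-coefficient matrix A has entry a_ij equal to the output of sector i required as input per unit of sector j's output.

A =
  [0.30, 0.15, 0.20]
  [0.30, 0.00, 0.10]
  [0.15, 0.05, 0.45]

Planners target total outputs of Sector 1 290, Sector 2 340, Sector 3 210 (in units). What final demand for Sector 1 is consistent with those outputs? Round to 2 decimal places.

d_1 = 110.00

I − A =
  [   0.70    -0.15    -0.20]
  [  -0.30     1.00    -0.10]
  [  -0.15    -0.05     0.55]
d = (I − A) x:
  d_1 = (+0.70)·290 + (-0.15)·340 + (-0.20)·210 = 110.00
  d_2 = (-0.30)·290 + (+1.00)·340 + (-0.10)·210 = 232.00
  d_3 = (-0.15)·290 + (-0.05)·340 + (+0.55)·210 = 55.00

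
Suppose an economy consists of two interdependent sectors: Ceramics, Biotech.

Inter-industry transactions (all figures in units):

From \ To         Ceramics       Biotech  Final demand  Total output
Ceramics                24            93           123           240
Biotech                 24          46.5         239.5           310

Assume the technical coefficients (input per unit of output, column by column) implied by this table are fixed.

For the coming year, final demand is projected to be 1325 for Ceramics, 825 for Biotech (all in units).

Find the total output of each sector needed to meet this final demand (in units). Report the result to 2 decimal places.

Technical coefficients a_ij = z_ij / X_j:
  a_11 = 24/240 = 0.10, a_21 = 24/240 = 0.10
  a_12 = 93/310 = 0.30, a_22 = 46.5/310 = 0.15
I − A =
  [   0.90    -0.30]
  [  -0.10     0.85]
det(I−A) = (0.90)(0.85) − (-0.30)(-0.10) = 0.7350
adj(I−A) = [[0.85, 0.30], [0.10, 0.90]]
(I − A)⁻¹ = adj(I−A) / det(I−A) ≈
  [   1.1565     0.4082]
  [   0.1361     1.2245]
x = (I − A)⁻¹ d = adj(I−A)·d / det(I−A), with det(I−A) = 0.7350:
  x_1 = (0.85·1325 + 0.30·825) / 0.7350 = 1373.75 / 0.7350 ≈ 1869.05
  x_2 = (0.10·1325 + 0.90·825) / 0.7350 = 875.00 / 0.7350 ≈ 1190.48

x_1 = 1869.05, x_2 = 1190.48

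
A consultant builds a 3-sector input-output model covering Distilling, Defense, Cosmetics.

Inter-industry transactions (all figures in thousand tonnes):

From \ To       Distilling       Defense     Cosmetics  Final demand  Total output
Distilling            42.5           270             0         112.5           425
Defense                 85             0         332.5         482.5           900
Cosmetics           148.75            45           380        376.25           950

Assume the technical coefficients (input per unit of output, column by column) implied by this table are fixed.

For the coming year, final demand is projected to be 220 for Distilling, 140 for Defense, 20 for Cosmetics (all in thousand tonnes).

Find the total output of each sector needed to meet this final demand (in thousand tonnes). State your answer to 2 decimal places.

Technical coefficients a_ij = z_ij / X_j:
  a_11 = 42.5/425 = 0.10, a_21 = 85/425 = 0.20, a_31 = 148.75/425 = 0.35
  a_12 = 270/900 = 0.30, a_22 = 0/900 = 0.00, a_32 = 45/900 = 0.05
  a_13 = 0/950 = 0.00, a_23 = 332.5/950 = 0.35, a_33 = 380/950 = 0.40
I − A =
  [   0.90    -0.30     0.00]
  [  -0.20     1.00    -0.35]
  [  -0.35    -0.05     0.60]
Cofactors of I−A, C_ij = (−1)^(i+j)·(minor ij) (rows/columns in the sector order above):
  C_11 = (1.00)(0.60) − (-0.35)(-0.05) = 0.5825
  C_12 = −[(-0.20)(0.60) − (-0.35)(-0.35)] = 0.2425
  C_13 = (-0.20)(-0.05) − (1.00)(-0.35) = 0.3600
  C_21 = −[(-0.30)(0.60) − (0.00)(-0.05)] = 0.1800
  C_22 = (0.90)(0.60) − (0.00)(-0.35) = 0.5400
  C_23 = −[(0.90)(-0.05) − (-0.30)(-0.35)] = 0.1500
  C_31 = (-0.30)(-0.35) − (0.00)(1.00) = 0.1050
  C_32 = −[(0.90)(-0.35) − (0.00)(-0.20)] = 0.3150
  C_33 = (0.90)(1.00) − (-0.30)(-0.20) = 0.8400
det(I−A) = Σ_j (I−A)_1j·C_1j = (0.90)(0.5825) + (-0.30)(0.2425) + (0.00)(0.3600) = 0.4515
adj(I−A) = Cᵀ =
  [ 0.5825   0.1800   0.1050]
  [ 0.2425   0.5400   0.3150]
  [ 0.3600   0.1500   0.8400]
(I − A)⁻¹ = adj(I−A) / det(I−A) ≈
  [   1.2901     0.3987     0.2326]
  [   0.5371     1.1960     0.6977]
  [   0.7973     0.3322     1.8605]
x = (I − A)⁻¹ d = adj(I−A)·d / det(I−A), with det(I−A) = 0.4515:
  x_1 = (0.5825·220 + 0.1800·140 + 0.1050·20) / 0.4515 = 155.45 / 0.4515 ≈ 344.30
  x_2 = (0.2425·220 + 0.5400·140 + 0.3150·20) / 0.4515 = 135.25 / 0.4515 ≈ 299.56
  x_3 = (0.3600·220 + 0.1500·140 + 0.8400·20) / 0.4515 = 117.00 / 0.4515 ≈ 259.14

x_1 = 344.30, x_2 = 299.56, x_3 = 259.14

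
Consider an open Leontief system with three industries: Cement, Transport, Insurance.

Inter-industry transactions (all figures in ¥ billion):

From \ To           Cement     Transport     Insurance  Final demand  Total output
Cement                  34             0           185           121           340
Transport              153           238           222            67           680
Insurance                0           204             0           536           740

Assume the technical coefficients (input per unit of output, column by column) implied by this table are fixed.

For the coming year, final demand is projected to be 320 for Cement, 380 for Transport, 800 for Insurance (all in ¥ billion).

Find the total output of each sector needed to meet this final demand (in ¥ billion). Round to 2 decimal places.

x_C = 718.13, x_T = 1684.21, x_I = 1305.26

Technical coefficients a_ij = z_ij / X_j:
  a_CC = 34/340 = 0.10, a_TC = 153/340 = 0.45, a_IC = 0/340 = 0.00
  a_CT = 0/680 = 0.00, a_TT = 238/680 = 0.35, a_IT = 204/680 = 0.30
  a_CI = 185/740 = 0.25, a_TI = 222/740 = 0.30, a_II = 0/740 = 0.00
I − A =
  [   0.90     0.00    -0.25]
  [  -0.45     0.65    -0.30]
  [   0.00    -0.30     1.00]
Cofactors of I−A, C_ij = (−1)^(i+j)·(minor ij) (rows/columns in the sector order above):
  C_11 = (0.65)(1.00) − (-0.30)(-0.30) = 0.5600
  C_12 = −[(-0.45)(1.00) − (-0.30)(0.00)] = 0.4500
  C_13 = (-0.45)(-0.30) − (0.65)(0.00) = 0.1350
  C_21 = −[(0.00)(1.00) − (-0.25)(-0.30)] = 0.0750
  C_22 = (0.90)(1.00) − (-0.25)(0.00) = 0.9000
  C_23 = −[(0.90)(-0.30) − (0.00)(0.00)] = 0.2700
  C_31 = (0.00)(-0.30) − (-0.25)(0.65) = 0.1625
  C_32 = −[(0.90)(-0.30) − (-0.25)(-0.45)] = 0.3825
  C_33 = (0.90)(0.65) − (0.00)(-0.45) = 0.5850
det(I−A) = Σ_j (I−A)_1j·C_1j = (0.90)(0.5600) + (0.00)(0.4500) + (-0.25)(0.1350) = 0.47025
adj(I−A) = Cᵀ =
  [ 0.5600   0.0750   0.1625]
  [ 0.4500   0.9000   0.3825]
  [ 0.1350   0.2700   0.5850]
(I − A)⁻¹ = adj(I−A) / det(I−A) ≈
  [   1.1909     0.1595     0.3456]
  [   0.9569     1.9139     0.8134]
  [   0.2871     0.5742     1.2440]
x = (I − A)⁻¹ d = adj(I−A)·d / det(I−A), with det(I−A) = 0.47025:
  x_C = (0.5600·320 + 0.0750·380 + 0.1625·800) / 0.47025 = 337.70 / 0.47025 ≈ 718.13
  x_T = (0.4500·320 + 0.9000·380 + 0.3825·800) / 0.47025 = 792.00 / 0.47025 ≈ 1684.21
  x_I = (0.1350·320 + 0.2700·380 + 0.5850·800) / 0.47025 = 613.80 / 0.47025 ≈ 1305.26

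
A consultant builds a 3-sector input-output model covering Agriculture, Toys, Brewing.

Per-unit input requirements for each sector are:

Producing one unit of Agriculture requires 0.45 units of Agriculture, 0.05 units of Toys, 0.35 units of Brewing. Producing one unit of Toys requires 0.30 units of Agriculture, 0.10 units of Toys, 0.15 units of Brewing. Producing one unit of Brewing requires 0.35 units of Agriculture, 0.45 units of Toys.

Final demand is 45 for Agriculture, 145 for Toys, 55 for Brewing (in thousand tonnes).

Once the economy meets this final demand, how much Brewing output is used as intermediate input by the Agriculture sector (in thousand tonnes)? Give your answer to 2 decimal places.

z_31 = 140.28

I − A =
  [   0.55    -0.30    -0.35]
  [  -0.05     0.90    -0.45]
  [  -0.35    -0.15     1.00]
Cofactors of I−A, C_ij = (−1)^(i+j)·(minor ij) (rows/columns in the sector order above):
  C_11 = (0.90)(1.00) − (-0.45)(-0.15) = 0.8325
  C_12 = −[(-0.05)(1.00) − (-0.45)(-0.35)] = 0.2075
  C_13 = (-0.05)(-0.15) − (0.90)(-0.35) = 0.3225
  C_21 = −[(-0.30)(1.00) − (-0.35)(-0.15)] = 0.3525
  C_22 = (0.55)(1.00) − (-0.35)(-0.35) = 0.4275
  C_23 = −[(0.55)(-0.15) − (-0.30)(-0.35)] = 0.1875
  C_31 = (-0.30)(-0.45) − (-0.35)(0.90) = 0.4500
  C_32 = −[(0.55)(-0.45) − (-0.35)(-0.05)] = 0.2650
  C_33 = (0.55)(0.90) − (-0.30)(-0.05) = 0.4800
det(I−A) = Σ_j (I−A)_1j·C_1j = (0.55)(0.8325) + (-0.30)(0.2075) + (-0.35)(0.3225) = 0.28275
adj(I−A) = Cᵀ =
  [ 0.8325   0.3525   0.4500]
  [ 0.2075   0.4275   0.2650]
  [ 0.3225   0.1875   0.4800]
(I − A)⁻¹ = adj(I−A) / det(I−A) ≈
  [   2.9443     1.2467     1.5915]
  [   0.7339     1.5119     0.9372]
  [   1.1406     0.6631     1.6976]
First solve x = (I − A)⁻¹ d = adj(I−A)·d / det(I−A); in particular x_1 = (0.8325·45 + 0.3525·145 + 0.4500·55) / 0.28275 = 113.325 / 0.28275 ≈ 400.7958.
Intermediate flow from 3 to 1: z_31 = a_31 · x_1 = 0.35 × 113.325 / 0.28275 = 39.66375 / 0.28275 ≈ 140.28.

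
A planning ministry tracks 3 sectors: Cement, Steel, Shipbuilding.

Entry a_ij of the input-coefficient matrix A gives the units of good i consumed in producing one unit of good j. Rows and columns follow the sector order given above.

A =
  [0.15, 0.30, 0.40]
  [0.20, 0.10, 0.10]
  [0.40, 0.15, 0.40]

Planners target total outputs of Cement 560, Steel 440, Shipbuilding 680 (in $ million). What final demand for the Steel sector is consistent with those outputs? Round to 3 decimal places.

I − A =
  [   0.85    -0.30    -0.40]
  [  -0.20     0.90    -0.10]
  [  -0.40    -0.15     0.60]
d = (I − A) x:
  d_1 = (+0.85)·560 + (-0.30)·440 + (-0.40)·680 = 72.000
  d_2 = (-0.20)·560 + (+0.90)·440 + (-0.10)·680 = 216.000
  d_3 = (-0.40)·560 + (-0.15)·440 + (+0.60)·680 = 118.000

d_2 = 216.000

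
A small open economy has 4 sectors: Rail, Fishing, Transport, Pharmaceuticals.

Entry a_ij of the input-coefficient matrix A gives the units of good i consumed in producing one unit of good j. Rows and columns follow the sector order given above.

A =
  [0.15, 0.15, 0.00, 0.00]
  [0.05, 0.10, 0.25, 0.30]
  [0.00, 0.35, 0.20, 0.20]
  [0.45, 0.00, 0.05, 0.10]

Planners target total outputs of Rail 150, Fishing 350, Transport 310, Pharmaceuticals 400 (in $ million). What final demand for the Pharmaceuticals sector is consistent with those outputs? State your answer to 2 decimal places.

I − A =
  [   0.85    -0.15     0.00     0.00]
  [  -0.05     0.90    -0.25    -0.30]
  [   0.00    -0.35     0.80    -0.20]
  [  -0.45     0.00    -0.05     0.90]
d = (I − A) x:
  d_R = (+0.85)·150 + (-0.15)·350 + (+0.00)·310 + (+0.00)·400 = 75.00
  d_F = (-0.05)·150 + (+0.90)·350 + (-0.25)·310 + (-0.30)·400 = 110.00
  d_T = (+0.00)·150 + (-0.35)·350 + (+0.80)·310 + (-0.20)·400 = 45.50
  d_P = (-0.45)·150 + (+0.00)·350 + (-0.05)·310 + (+0.90)·400 = 277.00

d_P = 277.00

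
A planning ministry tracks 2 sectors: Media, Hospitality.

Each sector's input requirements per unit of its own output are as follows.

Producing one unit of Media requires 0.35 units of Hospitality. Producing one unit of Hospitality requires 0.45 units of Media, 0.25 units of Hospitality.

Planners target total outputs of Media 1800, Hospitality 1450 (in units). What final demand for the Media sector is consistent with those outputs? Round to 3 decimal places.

d_M = 1147.500

I − A =
  [   1.00    -0.45]
  [  -0.35     0.75]
d = (I − A) x:
  d_M = (+1.00)·1800 + (-0.45)·1450 = 1147.500
  d_H = (-0.35)·1800 + (+0.75)·1450 = 457.500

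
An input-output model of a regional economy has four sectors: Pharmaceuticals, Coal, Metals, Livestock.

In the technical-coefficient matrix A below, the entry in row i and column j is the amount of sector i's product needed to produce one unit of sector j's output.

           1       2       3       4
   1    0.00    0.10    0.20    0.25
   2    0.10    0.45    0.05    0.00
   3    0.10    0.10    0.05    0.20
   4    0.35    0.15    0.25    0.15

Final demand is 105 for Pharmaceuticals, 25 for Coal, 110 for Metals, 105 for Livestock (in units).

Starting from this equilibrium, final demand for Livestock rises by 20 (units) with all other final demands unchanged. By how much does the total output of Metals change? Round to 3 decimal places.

Δx_3 = 7.528

I − A =
  [   1.00    -0.10    -0.20    -0.25]
  [  -0.10     0.55    -0.05     0.00]
  [  -0.10    -0.10     0.95    -0.20]
  [  -0.35    -0.15    -0.25     0.85]
Compute the cofactors C_ij = (−1)^(i+j)·(3×3 minor ij) of I−A; the adjugate is their transpose:
adj(I−A) = Cᵀ =
  [ 0.410875   0.140625   0.134000   0.152375]
  [ 0.083500   0.637125   0.061375   0.039000]
  [ 0.096750   0.125500   0.407125   0.124250]
  [ 0.212375   0.207250   0.185750   0.494500]
det(I−A) = Σ_j (I−A)_1j·C_1j = (1.00)(0.410875) + (-0.10)(0.083500) + (-0.20)(0.096750) + (-0.25)(0.212375) = 0.33008125
(I − A)⁻¹ = adj(I−A) / det(I−A) ≈
  [   1.2448     0.4260     0.4060     0.4616]
  [   0.2530     1.9302     0.1859     0.1182]
  [   0.2931     0.3802     1.2334     0.3764]
  [   0.6434     0.6279     0.5627     1.4981]
Δx = (I − A)⁻¹ Δd with Δd having +20 in the Livestock component and 0 elsewhere.
So Δx_3 = L_34 · (+20), where L_34 = adj(I−A)_34 / det(I−A) = 0.124250 / 0.33008125.
Δx_3 = 0.124250 × (+20) / 0.33008125 = 2.485 / 0.33008125 ≈ 7.528.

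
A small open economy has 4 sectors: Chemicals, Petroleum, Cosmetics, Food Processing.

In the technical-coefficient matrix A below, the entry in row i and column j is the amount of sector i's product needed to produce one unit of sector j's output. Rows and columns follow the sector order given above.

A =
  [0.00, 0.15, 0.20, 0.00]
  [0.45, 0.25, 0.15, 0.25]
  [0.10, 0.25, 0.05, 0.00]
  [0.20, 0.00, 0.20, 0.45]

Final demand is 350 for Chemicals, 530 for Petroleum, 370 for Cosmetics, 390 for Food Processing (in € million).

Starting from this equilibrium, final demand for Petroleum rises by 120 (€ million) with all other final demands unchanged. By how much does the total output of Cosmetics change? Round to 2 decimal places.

I − A =
  [   1.00    -0.15    -0.20     0.00]
  [  -0.45     0.75    -0.15    -0.25]
  [  -0.10    -0.25     0.95     0.00]
  [  -0.20     0.00    -0.20     0.55]
Compute the cofactors C_ij = (−1)^(i+j)·(3×3 minor ij) of I−A; the adjugate is their transpose:
adj(I−A) = Cᵀ =
  [ 0.358750   0.105875   0.102375   0.048125]
  [ 0.295875   0.511500   0.192000   0.232500]
  [ 0.115625   0.145750   0.367875   0.066250]
  [ 0.172500   0.091500   0.171000   0.571125]
det(I−A) = Σ_j (I−A)_1j·C_1j = (1.00)(0.358750) + (-0.15)(0.295875) + (-0.20)(0.115625) + (0.00)(0.172500) = 0.29124375
(I − A)⁻¹ = adj(I−A) / det(I−A) ≈
  [   1.2318     0.3635     0.3515     0.1652]
  [   1.0159     1.7563     0.6592     0.7983]
  [   0.3970     0.5004     1.2631     0.2275]
  [   0.5923     0.3142     0.5871     1.9610]
Δx = (I − A)⁻¹ Δd with Δd having +120 in the Petroleum component and 0 elsewhere.
So Δx_3 = L_32 · (+120), where L_32 = adj(I−A)_32 / det(I−A) = 0.145750 / 0.29124375.
Δx_3 = 0.145750 × (+120) / 0.29124375 = 17.49 / 0.29124375 ≈ 60.05.

Δx_3 = 60.05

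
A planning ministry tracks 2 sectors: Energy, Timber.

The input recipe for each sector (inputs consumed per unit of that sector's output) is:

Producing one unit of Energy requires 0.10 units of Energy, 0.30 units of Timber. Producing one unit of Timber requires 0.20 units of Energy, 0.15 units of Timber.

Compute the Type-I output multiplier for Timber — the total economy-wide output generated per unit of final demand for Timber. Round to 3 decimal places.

I − A =
  [   0.90    -0.20]
  [  -0.30     0.85]
det(I−A) = (0.90)(0.85) − (-0.20)(-0.30) = 0.7050
adj(I−A) = [[0.85, 0.20], [0.30, 0.90]]
(I − A)⁻¹ = adj(I−A) / det(I−A) ≈
  [   1.2057     0.2837]
  [   0.4255     1.2766]
The output multiplier for sector j is the column-j sum of the Leontief inverse (I − A)⁻¹ = adj(I−A) / det(I−A).
Column 2 of adj(I−A): (0.20, 0.90); det(I−A) = 0.7050.
m_2 = (0.20 + 0.90) / 0.7050 = 1.10 / 0.7050 ≈ 1.560.

m_2 = 1.560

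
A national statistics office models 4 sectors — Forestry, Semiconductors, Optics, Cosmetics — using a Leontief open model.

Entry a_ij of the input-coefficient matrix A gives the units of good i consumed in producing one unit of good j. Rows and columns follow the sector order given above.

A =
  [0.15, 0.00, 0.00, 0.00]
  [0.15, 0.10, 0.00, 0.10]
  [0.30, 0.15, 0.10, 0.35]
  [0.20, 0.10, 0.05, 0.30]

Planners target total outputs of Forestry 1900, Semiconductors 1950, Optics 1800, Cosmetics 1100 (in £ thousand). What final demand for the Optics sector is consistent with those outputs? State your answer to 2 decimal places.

d_O = 372.50

I − A =
  [   0.85     0.00     0.00     0.00]
  [  -0.15     0.90     0.00    -0.10]
  [  -0.30    -0.15     0.90    -0.35]
  [  -0.20    -0.10    -0.05     0.70]
d = (I − A) x:
  d_F = (+0.85)·1900 + (+0.00)·1950 + (+0.00)·1800 + (+0.00)·1100 = 1615.00
  d_S = (-0.15)·1900 + (+0.90)·1950 + (+0.00)·1800 + (-0.10)·1100 = 1360.00
  d_O = (-0.30)·1900 + (-0.15)·1950 + (+0.90)·1800 + (-0.35)·1100 = 372.50
  d_C = (-0.20)·1900 + (-0.10)·1950 + (-0.05)·1800 + (+0.70)·1100 = 105.00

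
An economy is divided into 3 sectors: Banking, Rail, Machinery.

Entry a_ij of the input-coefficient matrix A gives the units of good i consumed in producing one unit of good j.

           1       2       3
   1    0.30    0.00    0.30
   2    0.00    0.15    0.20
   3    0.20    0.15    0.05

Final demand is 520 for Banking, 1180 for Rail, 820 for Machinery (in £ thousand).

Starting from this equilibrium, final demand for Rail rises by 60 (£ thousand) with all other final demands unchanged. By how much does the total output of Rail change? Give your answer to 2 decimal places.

I − A =
  [   0.70     0.00    -0.30]
  [   0.00     0.85    -0.20]
  [  -0.20    -0.15     0.95]
Cofactors of I−A, C_ij = (−1)^(i+j)·(minor ij) (rows/columns in the sector order above):
  C_11 = (0.85)(0.95) − (-0.20)(-0.15) = 0.7775
  C_12 = −[(0.00)(0.95) − (-0.20)(-0.20)] = 0.0400
  C_13 = (0.00)(-0.15) − (0.85)(-0.20) = 0.1700
  C_21 = −[(0.00)(0.95) − (-0.30)(-0.15)] = 0.0450
  C_22 = (0.70)(0.95) − (-0.30)(-0.20) = 0.6050
  C_23 = −[(0.70)(-0.15) − (0.00)(-0.20)] = 0.1050
  C_31 = (0.00)(-0.20) − (-0.30)(0.85) = 0.2550
  C_32 = −[(0.70)(-0.20) − (-0.30)(0.00)] = 0.1400
  C_33 = (0.70)(0.85) − (0.00)(0.00) = 0.5950
det(I−A) = Σ_j (I−A)_1j·C_1j = (0.70)(0.7775) + (0.00)(0.0400) + (-0.30)(0.1700) = 0.49325
adj(I−A) = Cᵀ =
  [ 0.7775   0.0450   0.2550]
  [ 0.0400   0.6050   0.1400]
  [ 0.1700   0.1050   0.5950]
(I − A)⁻¹ = adj(I−A) / det(I−A) ≈
  [   1.5763     0.0912     0.5170]
  [   0.0811     1.2266     0.2838]
  [   0.3447     0.2129     1.2063]
Δx = (I − A)⁻¹ Δd with Δd having +60 in the Rail component and 0 elsewhere.
So Δx_2 = L_22 · (+60), where L_22 = adj(I−A)_22 / det(I−A) = 0.6050 / 0.49325.
Δx_2 = 0.6050 × (+60) / 0.49325 = 36.30 / 0.49325 ≈ 73.59.

Δx_2 = 73.59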